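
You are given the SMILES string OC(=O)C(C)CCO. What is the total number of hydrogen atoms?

10

Walk through each heavy atom and fill implicit hydrogens from standard valence (C 4, N 3, O 2, S 2, halogen 1):
  atom 1: O, bond orders sum to 1 (valence 2) → 1 H
  atom 2: C, bond orders sum to 4 (valence 4) → 0 H
  atom 3: O, bond orders sum to 2 (valence 2) → 0 H
  atom 4: C, bond orders sum to 3 (valence 4) → 1 H
  atom 5: C, bond orders sum to 1 (valence 4) → 3 H
  atom 6: C, bond orders sum to 2 (valence 4) → 2 H
  atom 7: C, bond orders sum to 2 (valence 4) → 2 H
  atom 8: O, bond orders sum to 1 (valence 2) → 1 H
Total hydrogens: 10.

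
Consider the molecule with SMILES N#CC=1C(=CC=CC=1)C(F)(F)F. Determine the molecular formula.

C8H4F3N

Walk through each heavy atom and fill implicit hydrogens from standard valence (C 4, N 3, O 2, S 2, halogen 1):
  atom 1: N, bond orders sum to 3 (valence 3) → 0 H
  atom 2: C, bond orders sum to 4 (valence 4) → 0 H
  atom 3: C, bond orders sum to 4 (valence 4) → 0 H
  atom 4: C, bond orders sum to 4 (valence 4) → 0 H
  atom 5: C, bond orders sum to 3 (valence 4) → 1 H
  atom 6: C, bond orders sum to 3 (valence 4) → 1 H
  atom 7: C, bond orders sum to 3 (valence 4) → 1 H
  atom 8: C, bond orders sum to 3 (valence 4) → 1 H
  atom 9: C, bond orders sum to 4 (valence 4) → 0 H
  atom 10: F (halogen, monovalent) → 0 H
  atom 11: F (halogen, monovalent) → 0 H
  atom 12: F (halogen, monovalent) → 0 H
Totals → C:8, H:4, F:3, N:1.
In Hill order: C8H4F3N.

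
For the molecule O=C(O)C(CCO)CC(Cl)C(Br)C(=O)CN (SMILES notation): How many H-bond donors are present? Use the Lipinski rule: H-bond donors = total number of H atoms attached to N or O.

Donors: find every N or O and count the H atoms it carries.
  atom 1 (O): bond orders sum to 2 → 0 H
  atom 3 (O): bond orders sum to 1 → 1 H
  atom 7 (O): bond orders sum to 1 → 1 H
  atom 14 (O): bond orders sum to 2 → 0 H
  atom 16 (N): bond orders sum to 1 → 2 H
Lipinski HBD = 4.

4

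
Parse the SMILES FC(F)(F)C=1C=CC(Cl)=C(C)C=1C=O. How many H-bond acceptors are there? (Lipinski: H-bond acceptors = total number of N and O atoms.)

1

N atoms: 0; O atoms: 1.
Lipinski HBA = 0 + 1 = 1.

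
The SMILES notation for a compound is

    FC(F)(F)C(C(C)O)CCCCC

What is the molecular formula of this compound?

Walk through each heavy atom and fill implicit hydrogens from standard valence (C 4, N 3, O 2, S 2, halogen 1):
  atom 1: F (halogen, monovalent) → 0 H
  atom 2: C, bond orders sum to 4 (valence 4) → 0 H
  atom 3: F (halogen, monovalent) → 0 H
  atom 4: F (halogen, monovalent) → 0 H
  atom 5: C, bond orders sum to 3 (valence 4) → 1 H
  atom 6: C, bond orders sum to 3 (valence 4) → 1 H
  atom 7: C, bond orders sum to 1 (valence 4) → 3 H
  atom 8: O, bond orders sum to 1 (valence 2) → 1 H
  atom 9: C, bond orders sum to 2 (valence 4) → 2 H
  atom 10: C, bond orders sum to 2 (valence 4) → 2 H
  atom 11: C, bond orders sum to 2 (valence 4) → 2 H
  atom 12: C, bond orders sum to 2 (valence 4) → 2 H
  atom 13: C, bond orders sum to 1 (valence 4) → 3 H
Totals → C:9, H:17, F:3, O:1.

C9H17F3O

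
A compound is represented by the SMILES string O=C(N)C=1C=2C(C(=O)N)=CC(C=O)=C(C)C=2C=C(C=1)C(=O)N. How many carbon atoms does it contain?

15

Count every carbon token in the SMILES (each C, including those in ring-closure positions and inside branches).
Carbon count: 15.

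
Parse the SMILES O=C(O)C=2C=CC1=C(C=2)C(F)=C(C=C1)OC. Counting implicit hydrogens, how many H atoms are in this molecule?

9

Walk through each heavy atom and fill implicit hydrogens from standard valence (C 4, N 3, O 2, S 2, halogen 1):
  atom 1: O, bond orders sum to 2 (valence 2) → 0 H
  atom 2: C, bond orders sum to 4 (valence 4) → 0 H
  atom 3: O, bond orders sum to 1 (valence 2) → 1 H
  atom 4: C, bond orders sum to 4 (valence 4) → 0 H
  atom 5: C, bond orders sum to 3 (valence 4) → 1 H
  atom 6: C, bond orders sum to 3 (valence 4) → 1 H
  atom 7: C, bond orders sum to 4 (valence 4) → 0 H
  atom 8: C, bond orders sum to 4 (valence 4) → 0 H
  atom 9: C, bond orders sum to 3 (valence 4) → 1 H
  atom 10: C, bond orders sum to 4 (valence 4) → 0 H
  atom 11: F (halogen, monovalent) → 0 H
  atom 12: C, bond orders sum to 4 (valence 4) → 0 H
  atom 13: C, bond orders sum to 3 (valence 4) → 1 H
  atom 14: C, bond orders sum to 3 (valence 4) → 1 H
  atom 15: O, bond orders sum to 2 (valence 2) → 0 H
  atom 16: C, bond orders sum to 1 (valence 4) → 3 H
Total hydrogens: 9.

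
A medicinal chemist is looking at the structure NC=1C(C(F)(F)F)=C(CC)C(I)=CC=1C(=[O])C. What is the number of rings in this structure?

In SMILES, each pair of matching ring-closure digits denotes one ring-closing bond; the number of such bonds equals the number of independent rings.
Ring-closure bonds here: 1.

1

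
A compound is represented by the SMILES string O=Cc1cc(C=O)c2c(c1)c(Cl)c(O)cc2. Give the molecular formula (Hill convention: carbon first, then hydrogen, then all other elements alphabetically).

C12H7ClO3

Walk through each heavy atom and fill implicit hydrogens from standard valence (C 4, N 3, O 2, S 2, halogen 1); for lowercase aromatic atoms, an aromatic c carries 1 H when it has two neighbours and 0 H with three, and aromatic n carries 0 H:
  atom 1: O, bond orders sum to 2 (valence 2) → 0 H
  atom 2: C, bond orders sum to 3 (valence 4) → 1 H
  atom 3: aromatic c, 3 neighbours → 0 H
  atom 4: aromatic c, 2 neighbours → 1 H
  atom 5: aromatic c, 3 neighbours → 0 H
  atom 6: C, bond orders sum to 3 (valence 4) → 1 H
  atom 7: O, bond orders sum to 2 (valence 2) → 0 H
  atom 8: aromatic c, 3 neighbours → 0 H
  atom 9: aromatic c, 3 neighbours → 0 H
  atom 10: aromatic c, 2 neighbours → 1 H
  atom 11: aromatic c, 3 neighbours → 0 H
  atom 12: Cl (halogen, monovalent) → 0 H
  atom 13: aromatic c, 3 neighbours → 0 H
  atom 14: O, bond orders sum to 1 (valence 2) → 1 H
  atom 15: aromatic c, 2 neighbours → 1 H
  atom 16: aromatic c, 2 neighbours → 1 H
Totals → C:12, H:7, Cl:1, O:3.
In Hill order: C12H7ClO3.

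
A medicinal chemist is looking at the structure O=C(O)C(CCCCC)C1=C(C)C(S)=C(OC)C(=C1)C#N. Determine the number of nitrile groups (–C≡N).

The nitrile motif appears at heavy-atom position 20 in the SMILES.
Other groups present: 1 carboxylic acid, 1 ether, 1 thiol.
Nitrile count: 1.

1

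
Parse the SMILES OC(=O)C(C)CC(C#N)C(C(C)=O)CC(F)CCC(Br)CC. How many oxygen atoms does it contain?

Scan the SMILES for O atoms (remember two-letter symbols like Cl and Br are single atoms).
Oxygen count: 3.

3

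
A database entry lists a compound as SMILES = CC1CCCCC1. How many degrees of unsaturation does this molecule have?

Degree of unsaturation = (number of rings) + (number of π bonds).
Ring closures in the SMILES: 1.
π bonds: none → 0 DoU from unsaturation.
Total DoU = 1 + 0 = 1.

1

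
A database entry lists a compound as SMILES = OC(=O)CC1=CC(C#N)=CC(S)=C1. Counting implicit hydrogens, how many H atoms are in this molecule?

Walk through each heavy atom and fill implicit hydrogens from standard valence (C 4, N 3, O 2, S 2, halogen 1):
  atom 1: O, bond orders sum to 1 (valence 2) → 1 H
  atom 2: C, bond orders sum to 4 (valence 4) → 0 H
  atom 3: O, bond orders sum to 2 (valence 2) → 0 H
  atom 4: C, bond orders sum to 2 (valence 4) → 2 H
  atom 5: C, bond orders sum to 4 (valence 4) → 0 H
  atom 6: C, bond orders sum to 3 (valence 4) → 1 H
  atom 7: C, bond orders sum to 4 (valence 4) → 0 H
  atom 8: C, bond orders sum to 4 (valence 4) → 0 H
  atom 9: N, bond orders sum to 3 (valence 3) → 0 H
  atom 10: C, bond orders sum to 3 (valence 4) → 1 H
  atom 11: C, bond orders sum to 4 (valence 4) → 0 H
  atom 12: S, bond orders sum to 1 (valence 2) → 1 H
  atom 13: C, bond orders sum to 3 (valence 4) → 1 H
Total hydrogens: 7.

7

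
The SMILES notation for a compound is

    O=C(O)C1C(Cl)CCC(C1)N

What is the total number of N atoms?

Scan the SMILES for N atoms (remember two-letter symbols like Cl and Br are single atoms).
Nitrogen count: 1.

1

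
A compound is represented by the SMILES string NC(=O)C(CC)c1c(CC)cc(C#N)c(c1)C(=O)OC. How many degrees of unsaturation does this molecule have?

8

Molecular formula: C15H18N2O3.
DoU = (2C + 2 + N − H − X) / 2, where X is the halogen count and O/S are ignored.
    = (2·15 + 2 + 2 − 18 − 0) / 2 = 16 / 2 = 8.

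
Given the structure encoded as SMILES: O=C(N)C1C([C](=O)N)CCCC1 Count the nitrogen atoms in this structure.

2

Scan the SMILES for N atoms (remember two-letter symbols like Cl and Br are single atoms).
Nitrogen count: 2.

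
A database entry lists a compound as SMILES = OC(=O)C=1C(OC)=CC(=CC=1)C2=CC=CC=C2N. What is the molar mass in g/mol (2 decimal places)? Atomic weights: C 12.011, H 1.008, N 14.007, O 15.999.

First, the molecular formula is C14H13NO3 (counting implicit H from valence).
  C: 14 × 12.011 = 168.154
  H: 13 × 1.008 = 13.104
  N: 1 × 14.007 = 14.007
  O: 3 × 15.999 = 47.997
Sum: 14×12.011 + 13×1.008 + 1×14.007 + 3×15.999 = 243.262 → 243.26 g/mol.

243.26 g/mol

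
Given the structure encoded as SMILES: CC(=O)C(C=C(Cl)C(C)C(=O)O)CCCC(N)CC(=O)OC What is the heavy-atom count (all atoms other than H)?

22

Every atom symbol written in the SMILES (organic subset) is one heavy atom; implicit H are not written.
Heavy atoms by element → C:15, Cl:1, N:1, O:5.
Total: 22.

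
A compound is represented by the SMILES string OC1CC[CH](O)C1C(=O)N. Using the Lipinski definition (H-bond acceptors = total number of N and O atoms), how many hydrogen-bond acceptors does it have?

4

N atoms: 1; O atoms: 3.
Lipinski HBA = 1 + 3 = 4.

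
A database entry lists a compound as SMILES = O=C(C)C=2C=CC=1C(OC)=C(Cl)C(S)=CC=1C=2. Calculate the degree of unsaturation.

Degree of unsaturation = (number of rings) + (number of π bonds).
Ring closures in the SMILES: 2.
π bonds: 6 double bonds (each 1 DoU) → 6 DoU from unsaturation.
Total DoU = 2 + 6 = 8.

8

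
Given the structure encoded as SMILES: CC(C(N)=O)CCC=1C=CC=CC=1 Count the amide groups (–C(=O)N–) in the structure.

1

The amide motif appears at heavy-atom position 3 in the SMILES.
Amide count: 1.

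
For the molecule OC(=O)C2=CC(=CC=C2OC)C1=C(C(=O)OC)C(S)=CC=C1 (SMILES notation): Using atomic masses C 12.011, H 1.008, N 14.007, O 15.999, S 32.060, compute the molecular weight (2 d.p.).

318.34 g/mol

First, the molecular formula is C16H14O5S (counting implicit H from valence).
  C: 16 × 12.011 = 192.176
  H: 14 × 1.008 = 14.112
  O: 5 × 15.999 = 79.995
  S: 1 × 32.060 = 32.060
Sum: 16×12.011 + 14×1.008 + 5×15.999 + 1×32.060 = 318.343 → 318.34 g/mol.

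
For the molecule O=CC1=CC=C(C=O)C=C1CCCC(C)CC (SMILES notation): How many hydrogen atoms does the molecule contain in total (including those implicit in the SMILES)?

20

Walk through each heavy atom and fill implicit hydrogens from standard valence (C 4, N 3, O 2, S 2, halogen 1):
  atom 1: O, bond orders sum to 2 (valence 2) → 0 H
  atom 2: C, bond orders sum to 3 (valence 4) → 1 H
  atom 3: C, bond orders sum to 4 (valence 4) → 0 H
  atom 4: C, bond orders sum to 3 (valence 4) → 1 H
  atom 5: C, bond orders sum to 3 (valence 4) → 1 H
  atom 6: C, bond orders sum to 4 (valence 4) → 0 H
  atom 7: C, bond orders sum to 3 (valence 4) → 1 H
  atom 8: O, bond orders sum to 2 (valence 2) → 0 H
  atom 9: C, bond orders sum to 3 (valence 4) → 1 H
  atom 10: C, bond orders sum to 4 (valence 4) → 0 H
  atom 11: C, bond orders sum to 2 (valence 4) → 2 H
  atom 12: C, bond orders sum to 2 (valence 4) → 2 H
  atom 13: C, bond orders sum to 2 (valence 4) → 2 H
  atom 14: C, bond orders sum to 3 (valence 4) → 1 H
  atom 15: C, bond orders sum to 1 (valence 4) → 3 H
  atom 16: C, bond orders sum to 2 (valence 4) → 2 H
  atom 17: C, bond orders sum to 1 (valence 4) → 3 H
Total hydrogens: 20.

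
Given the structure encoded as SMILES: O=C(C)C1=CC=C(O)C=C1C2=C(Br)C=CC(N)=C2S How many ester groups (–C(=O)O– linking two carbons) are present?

Scan the SMILES for the ester motif — none present.
Groups that are present: 1 hydroxyl, 1 ketone, 1 primary amine, 1 thiol.

0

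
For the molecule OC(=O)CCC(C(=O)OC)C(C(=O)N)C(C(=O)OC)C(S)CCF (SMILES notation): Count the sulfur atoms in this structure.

1

Scan the SMILES for S atoms (remember two-letter symbols like Cl and Br are single atoms).
Sulfur count: 1.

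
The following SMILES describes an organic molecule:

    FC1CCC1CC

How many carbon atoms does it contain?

Count every carbon token in the SMILES (each C, including those in ring-closure positions and inside branches).
Carbon count: 6.

6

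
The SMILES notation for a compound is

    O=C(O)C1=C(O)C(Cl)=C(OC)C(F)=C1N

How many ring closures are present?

In SMILES, each pair of matching ring-closure digits denotes one ring-closing bond; the number of such bonds equals the number of independent rings.
Ring-closure bonds here: 1.

1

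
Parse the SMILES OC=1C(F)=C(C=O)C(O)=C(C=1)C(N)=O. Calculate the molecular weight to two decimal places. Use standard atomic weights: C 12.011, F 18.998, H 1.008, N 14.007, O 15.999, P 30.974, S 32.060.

First, the molecular formula is C8H6FNO4 (counting implicit H from valence).
  C: 8 × 12.011 = 96.088
  F: 1 × 18.998 = 18.998
  H: 6 × 1.008 = 6.048
  N: 1 × 14.007 = 14.007
  O: 4 × 15.999 = 63.996
Sum: 8×12.011 + 1×18.998 + 6×1.008 + 1×14.007 + 4×15.999 = 199.137 → 199.14 g/mol.

199.14 g/mol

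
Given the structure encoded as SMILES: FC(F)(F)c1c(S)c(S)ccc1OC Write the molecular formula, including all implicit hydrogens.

C8H7F3OS2

Walk through each heavy atom and fill implicit hydrogens from standard valence (C 4, N 3, O 2, S 2, halogen 1); for lowercase aromatic atoms, an aromatic c carries 1 H when it has two neighbours and 0 H with three, and aromatic n carries 0 H:
  atom 1: F (halogen, monovalent) → 0 H
  atom 2: C, bond orders sum to 4 (valence 4) → 0 H
  atom 3: F (halogen, monovalent) → 0 H
  atom 4: F (halogen, monovalent) → 0 H
  atom 5: aromatic c, 3 neighbours → 0 H
  atom 6: aromatic c, 3 neighbours → 0 H
  atom 7: S, bond orders sum to 1 (valence 2) → 1 H
  atom 8: aromatic c, 3 neighbours → 0 H
  atom 9: S, bond orders sum to 1 (valence 2) → 1 H
  atom 10: aromatic c, 2 neighbours → 1 H
  atom 11: aromatic c, 2 neighbours → 1 H
  atom 12: aromatic c, 3 neighbours → 0 H
  atom 13: O, bond orders sum to 2 (valence 2) → 0 H
  atom 14: C, bond orders sum to 1 (valence 4) → 3 H
Totals → C:8, H:7, F:3, O:1, S:2.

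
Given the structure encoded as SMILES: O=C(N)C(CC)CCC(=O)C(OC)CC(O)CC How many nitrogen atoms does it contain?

Scan the SMILES for N atoms (remember two-letter symbols like Cl and Br are single atoms).
Nitrogen count: 1.

1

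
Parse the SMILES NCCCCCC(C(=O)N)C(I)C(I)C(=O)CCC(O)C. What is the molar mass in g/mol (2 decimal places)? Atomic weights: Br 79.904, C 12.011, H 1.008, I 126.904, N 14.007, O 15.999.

First, the molecular formula is C14H26I2N2O3 (counting implicit H from valence).
  C: 14 × 12.011 = 168.154
  H: 26 × 1.008 = 26.208
  I: 2 × 126.904 = 253.808
  N: 2 × 14.007 = 28.014
  O: 3 × 15.999 = 47.997
Sum: 14×12.011 + 26×1.008 + 2×126.904 + 2×14.007 + 3×15.999 = 524.181 → 524.18 g/mol.

524.18 g/mol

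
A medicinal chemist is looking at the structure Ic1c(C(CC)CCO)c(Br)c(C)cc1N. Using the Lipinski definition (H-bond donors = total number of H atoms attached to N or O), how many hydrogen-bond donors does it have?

Donors: find every N or O and count the H atoms it carries.
  atom 9 (O): bond orders sum to 1 → 1 H
  atom 16 (N): bond orders sum to 1 → 2 H
Lipinski HBD = 3.

3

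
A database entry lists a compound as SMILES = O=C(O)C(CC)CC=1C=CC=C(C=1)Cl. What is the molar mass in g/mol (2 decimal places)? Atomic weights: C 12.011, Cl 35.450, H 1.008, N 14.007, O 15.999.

First, the molecular formula is C11H13ClO2 (counting implicit H from valence).
  C: 11 × 12.011 = 132.121
  Cl: 1 × 35.450 = 35.450
  H: 13 × 1.008 = 13.104
  O: 2 × 15.999 = 31.998
Sum: 11×12.011 + 1×35.450 + 13×1.008 + 2×15.999 = 212.673 → 212.67 g/mol.

212.67 g/mol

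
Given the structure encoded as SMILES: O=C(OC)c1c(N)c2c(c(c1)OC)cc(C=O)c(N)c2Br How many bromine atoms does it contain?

Scan the SMILES for Br atoms (remember two-letter symbols like Cl and Br are single atoms).
Bromine count: 1.

1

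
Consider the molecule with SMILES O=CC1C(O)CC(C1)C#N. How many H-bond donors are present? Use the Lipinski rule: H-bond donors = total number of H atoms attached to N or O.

Donors: find every N or O and count the H atoms it carries.
  atom 1 (O): bond orders sum to 2 → 0 H
  atom 5 (O): bond orders sum to 1 → 1 H
  atom 10 (N): bond orders sum to 3 → 0 H
Lipinski HBD = 1.

1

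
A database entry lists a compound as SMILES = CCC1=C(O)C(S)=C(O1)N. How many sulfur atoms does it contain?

Scan the SMILES for S atoms (remember two-letter symbols like Cl and Br are single atoms).
Sulfur count: 1.

1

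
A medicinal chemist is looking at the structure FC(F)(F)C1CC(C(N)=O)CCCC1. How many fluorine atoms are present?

3

Scan the SMILES for F atoms (remember two-letter symbols like Cl and Br are single atoms).
Fluorine count: 3.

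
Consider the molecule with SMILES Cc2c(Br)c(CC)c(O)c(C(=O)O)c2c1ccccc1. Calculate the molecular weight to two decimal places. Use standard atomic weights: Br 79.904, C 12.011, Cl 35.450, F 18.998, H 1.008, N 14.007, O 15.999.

335.20 g/mol

First, the molecular formula is C16H15BrO3 (counting implicit H from valence).
  Br: 1 × 79.904 = 79.904
  C: 16 × 12.011 = 192.176
  H: 15 × 1.008 = 15.120
  O: 3 × 15.999 = 47.997
Sum: 1×79.904 + 16×12.011 + 15×1.008 + 3×15.999 = 335.197 → 335.20 g/mol.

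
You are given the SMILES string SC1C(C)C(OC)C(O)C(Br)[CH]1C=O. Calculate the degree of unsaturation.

Molecular formula: C9H15BrO3S.
DoU = (2C + 2 + N − H − X) / 2, where X is the halogen count and O/S are ignored.
    = (2·9 + 2 + 0 − 15 − 1) / 2 = 4 / 2 = 2.

2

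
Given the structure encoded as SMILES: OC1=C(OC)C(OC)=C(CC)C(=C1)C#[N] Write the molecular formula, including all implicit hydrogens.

Walk through each heavy atom and fill implicit hydrogens from standard valence (C 4, N 3, O 2, S 2, halogen 1):
  atom 1: O, bond orders sum to 1 (valence 2) → 1 H
  atom 2: C, bond orders sum to 4 (valence 4) → 0 H
  atom 3: C, bond orders sum to 4 (valence 4) → 0 H
  atom 4: O, bond orders sum to 2 (valence 2) → 0 H
  atom 5: C, bond orders sum to 1 (valence 4) → 3 H
  atom 6: C, bond orders sum to 4 (valence 4) → 0 H
  atom 7: O, bond orders sum to 2 (valence 2) → 0 H
  atom 8: C, bond orders sum to 1 (valence 4) → 3 H
  atom 9: C, bond orders sum to 4 (valence 4) → 0 H
  atom 10: C, bond orders sum to 2 (valence 4) → 2 H
  atom 11: C, bond orders sum to 1 (valence 4) → 3 H
  atom 12: C, bond orders sum to 4 (valence 4) → 0 H
  atom 13: C, bond orders sum to 3 (valence 4) → 1 H
  atom 14: C, bond orders sum to 4 (valence 4) → 0 H
  atom 15: N with explicit H count 0
Totals → C:11, H:13, N:1, O:3.

C11H13NO3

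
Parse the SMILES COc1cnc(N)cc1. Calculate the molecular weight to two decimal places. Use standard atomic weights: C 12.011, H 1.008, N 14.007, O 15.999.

First, the molecular formula is C6H8N2O (counting implicit H from valence).
  C: 6 × 12.011 = 72.066
  H: 8 × 1.008 = 8.064
  N: 2 × 14.007 = 28.014
  O: 1 × 15.999 = 15.999
Sum: 6×12.011 + 8×1.008 + 2×14.007 + 1×15.999 = 124.143 → 124.14 g/mol.

124.14 g/mol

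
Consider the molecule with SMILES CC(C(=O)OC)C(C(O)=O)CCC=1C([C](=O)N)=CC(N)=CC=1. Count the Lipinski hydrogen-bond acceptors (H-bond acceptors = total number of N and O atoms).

7

N atoms: 2; O atoms: 5.
Lipinski HBA = 2 + 5 = 7.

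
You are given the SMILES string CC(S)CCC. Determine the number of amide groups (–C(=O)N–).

Scan the SMILES for the amide motif — none present.
Groups that are present: 1 thiol.

0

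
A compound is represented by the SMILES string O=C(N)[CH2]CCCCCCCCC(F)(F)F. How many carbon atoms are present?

Count every carbon token in the SMILES (each C, including those in ring-closure positions and inside branches).
Carbon count: 11.

11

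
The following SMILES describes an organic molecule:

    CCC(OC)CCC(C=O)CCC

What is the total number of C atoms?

11

Count every carbon token in the SMILES (each C, including those in ring-closure positions and inside branches).
Carbon count: 11.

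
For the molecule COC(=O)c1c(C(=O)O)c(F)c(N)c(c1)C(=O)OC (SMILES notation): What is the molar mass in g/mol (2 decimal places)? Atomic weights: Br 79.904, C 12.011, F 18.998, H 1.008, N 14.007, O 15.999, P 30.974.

271.20 g/mol

First, the molecular formula is C11H10FNO6 (counting implicit H from valence).
  C: 11 × 12.011 = 132.121
  F: 1 × 18.998 = 18.998
  H: 10 × 1.008 = 10.080
  N: 1 × 14.007 = 14.007
  O: 6 × 15.999 = 95.994
Sum: 11×12.011 + 1×18.998 + 10×1.008 + 1×14.007 + 6×15.999 = 271.200 → 271.20 g/mol.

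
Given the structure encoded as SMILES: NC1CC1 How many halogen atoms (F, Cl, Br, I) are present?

0

Scan the SMILES for the halogen motif — none present.
Groups that are present: 1 primary amine.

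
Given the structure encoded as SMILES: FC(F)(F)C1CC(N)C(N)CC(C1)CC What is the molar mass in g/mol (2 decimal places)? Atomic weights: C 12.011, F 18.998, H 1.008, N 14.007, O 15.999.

224.27 g/mol

First, the molecular formula is C10H19F3N2 (counting implicit H from valence).
  C: 10 × 12.011 = 120.110
  F: 3 × 18.998 = 56.994
  H: 19 × 1.008 = 19.152
  N: 2 × 14.007 = 28.014
Sum: 10×12.011 + 3×18.998 + 19×1.008 + 2×14.007 = 224.270 → 224.27 g/mol.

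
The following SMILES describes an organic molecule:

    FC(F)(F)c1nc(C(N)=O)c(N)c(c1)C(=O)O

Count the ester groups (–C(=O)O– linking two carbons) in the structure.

Scan the SMILES for the ester motif — none present.
Groups that are present: 1 amide, 1 carboxylic acid, 1 primary amine.

0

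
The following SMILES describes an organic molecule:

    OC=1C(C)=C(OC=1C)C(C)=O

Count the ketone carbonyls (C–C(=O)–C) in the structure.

1

The ketone motif appears at heavy-atom position 9 in the SMILES.
Other groups present: 1 hydroxyl.
Ketone count: 1.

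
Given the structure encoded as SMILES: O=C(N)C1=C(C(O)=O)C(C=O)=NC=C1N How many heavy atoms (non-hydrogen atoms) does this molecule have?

15

Every atom symbol written in the SMILES (organic subset) is one heavy atom; implicit H are not written.
Heavy atoms by element → C:8, N:3, O:4.
Total: 15.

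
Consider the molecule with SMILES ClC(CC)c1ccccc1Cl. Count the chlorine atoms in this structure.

Scan the SMILES for Cl atoms (remember two-letter symbols like Cl and Br are single atoms).
Chlorine count: 2.

2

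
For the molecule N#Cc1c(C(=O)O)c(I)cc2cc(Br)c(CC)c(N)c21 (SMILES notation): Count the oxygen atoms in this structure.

Scan the SMILES for O atoms (remember two-letter symbols like Cl and Br are single atoms).
Oxygen count: 2.

2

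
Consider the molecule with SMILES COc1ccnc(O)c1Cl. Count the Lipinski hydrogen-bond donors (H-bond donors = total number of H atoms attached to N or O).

Donors: find every N or O and count the H atoms it carries.
  atom 2 (O): bond orders sum to 2 → 0 H
  atom 6 (N): bond orders sum to 3 → 0 H
  atom 8 (O): bond orders sum to 1 → 1 H
Lipinski HBD = 1.

1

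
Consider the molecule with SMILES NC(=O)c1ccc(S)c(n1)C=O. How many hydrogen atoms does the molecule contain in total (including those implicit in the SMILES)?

6

Walk through each heavy atom and fill implicit hydrogens from standard valence (C 4, N 3, O 2, S 2, halogen 1); for lowercase aromatic atoms, an aromatic c carries 1 H when it has two neighbours and 0 H with three, and aromatic n carries 0 H:
  atom 1: N, bond orders sum to 1 (valence 3) → 2 H
  atom 2: C, bond orders sum to 4 (valence 4) → 0 H
  atom 3: O, bond orders sum to 2 (valence 2) → 0 H
  atom 4: aromatic c, 3 neighbours → 0 H
  atom 5: aromatic c, 2 neighbours → 1 H
  atom 6: aromatic c, 2 neighbours → 1 H
  atom 7: aromatic c, 3 neighbours → 0 H
  atom 8: S, bond orders sum to 1 (valence 2) → 1 H
  atom 9: aromatic c, 3 neighbours → 0 H
  atom 10: aromatic n, 2 neighbours → 0 H
  atom 11: C, bond orders sum to 3 (valence 4) → 1 H
  atom 12: O, bond orders sum to 2 (valence 2) → 0 H
Total hydrogens: 6.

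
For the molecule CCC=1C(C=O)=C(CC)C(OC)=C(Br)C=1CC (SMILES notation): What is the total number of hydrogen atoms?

Walk through each heavy atom and fill implicit hydrogens from standard valence (C 4, N 3, O 2, S 2, halogen 1):
  atom 1: C, bond orders sum to 1 (valence 4) → 3 H
  atom 2: C, bond orders sum to 2 (valence 4) → 2 H
  atom 3: C, bond orders sum to 4 (valence 4) → 0 H
  atom 4: C, bond orders sum to 4 (valence 4) → 0 H
  atom 5: C, bond orders sum to 3 (valence 4) → 1 H
  atom 6: O, bond orders sum to 2 (valence 2) → 0 H
  atom 7: C, bond orders sum to 4 (valence 4) → 0 H
  atom 8: C, bond orders sum to 2 (valence 4) → 2 H
  atom 9: C, bond orders sum to 1 (valence 4) → 3 H
  atom 10: C, bond orders sum to 4 (valence 4) → 0 H
  atom 11: O, bond orders sum to 2 (valence 2) → 0 H
  atom 12: C, bond orders sum to 1 (valence 4) → 3 H
  atom 13: C, bond orders sum to 4 (valence 4) → 0 H
  atom 14: Br (halogen, monovalent) → 0 H
  atom 15: C, bond orders sum to 4 (valence 4) → 0 H
  atom 16: C, bond orders sum to 2 (valence 4) → 2 H
  atom 17: C, bond orders sum to 1 (valence 4) → 3 H
Total hydrogens: 19.

19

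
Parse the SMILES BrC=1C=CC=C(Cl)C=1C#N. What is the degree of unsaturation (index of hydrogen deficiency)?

Molecular formula: C7H3BrClN.
DoU = (2C + 2 + N − H − X) / 2, where X is the halogen count and O/S are ignored.
    = (2·7 + 2 + 1 − 3 − 2) / 2 = 12 / 2 = 6.

6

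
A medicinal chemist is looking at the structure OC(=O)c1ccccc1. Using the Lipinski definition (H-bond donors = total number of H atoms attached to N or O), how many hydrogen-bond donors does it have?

Donors: find every N or O and count the H atoms it carries.
  atom 1 (O): bond orders sum to 1 → 1 H
  atom 3 (O): bond orders sum to 2 → 0 H
Lipinski HBD = 1.

1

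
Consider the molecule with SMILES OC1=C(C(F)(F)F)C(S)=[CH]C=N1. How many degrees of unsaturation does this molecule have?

Molecular formula: C6H4F3NOS.
DoU = (2C + 2 + N − H − X) / 2, where X is the halogen count and O/S are ignored.
    = (2·6 + 2 + 1 − 4 − 3) / 2 = 8 / 2 = 4.

4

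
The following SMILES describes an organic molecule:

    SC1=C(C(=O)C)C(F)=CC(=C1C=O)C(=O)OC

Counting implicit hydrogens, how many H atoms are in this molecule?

Walk through each heavy atom and fill implicit hydrogens from standard valence (C 4, N 3, O 2, S 2, halogen 1):
  atom 1: S, bond orders sum to 1 (valence 2) → 1 H
  atom 2: C, bond orders sum to 4 (valence 4) → 0 H
  atom 3: C, bond orders sum to 4 (valence 4) → 0 H
  atom 4: C, bond orders sum to 4 (valence 4) → 0 H
  atom 5: O, bond orders sum to 2 (valence 2) → 0 H
  atom 6: C, bond orders sum to 1 (valence 4) → 3 H
  atom 7: C, bond orders sum to 4 (valence 4) → 0 H
  atom 8: F (halogen, monovalent) → 0 H
  atom 9: C, bond orders sum to 3 (valence 4) → 1 H
  atom 10: C, bond orders sum to 4 (valence 4) → 0 H
  atom 11: C, bond orders sum to 4 (valence 4) → 0 H
  atom 12: C, bond orders sum to 3 (valence 4) → 1 H
  atom 13: O, bond orders sum to 2 (valence 2) → 0 H
  atom 14: C, bond orders sum to 4 (valence 4) → 0 H
  atom 15: O, bond orders sum to 2 (valence 2) → 0 H
  atom 16: O, bond orders sum to 2 (valence 2) → 0 H
  atom 17: C, bond orders sum to 1 (valence 4) → 3 H
Total hydrogens: 9.

9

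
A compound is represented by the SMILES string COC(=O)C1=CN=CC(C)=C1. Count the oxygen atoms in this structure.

Scan the SMILES for O atoms (remember two-letter symbols like Cl and Br are single atoms).
Oxygen count: 2.

2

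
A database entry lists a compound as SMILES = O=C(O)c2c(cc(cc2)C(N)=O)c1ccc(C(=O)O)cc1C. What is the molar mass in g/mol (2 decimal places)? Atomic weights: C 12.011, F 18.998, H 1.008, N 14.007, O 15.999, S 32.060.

299.28 g/mol

First, the molecular formula is C16H13NO5 (counting implicit H from valence).
  C: 16 × 12.011 = 192.176
  H: 13 × 1.008 = 13.104
  N: 1 × 14.007 = 14.007
  O: 5 × 15.999 = 79.995
Sum: 16×12.011 + 13×1.008 + 1×14.007 + 5×15.999 = 299.282 → 299.28 g/mol.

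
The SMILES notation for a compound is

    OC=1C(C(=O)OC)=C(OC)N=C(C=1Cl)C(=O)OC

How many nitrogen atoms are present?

1

Scan the SMILES for N atoms (remember two-letter symbols like Cl and Br are single atoms).
Nitrogen count: 1.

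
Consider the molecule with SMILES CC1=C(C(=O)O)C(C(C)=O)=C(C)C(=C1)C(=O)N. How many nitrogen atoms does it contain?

1

Scan the SMILES for N atoms (remember two-letter symbols like Cl and Br are single atoms).
Nitrogen count: 1.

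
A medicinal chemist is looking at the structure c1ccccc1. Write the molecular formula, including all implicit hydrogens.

Walk through each heavy atom and fill implicit hydrogens from standard valence (C 4, N 3, O 2, S 2, halogen 1); for lowercase aromatic atoms, an aromatic c carries 1 H when it has two neighbours and 0 H with three, and aromatic n carries 0 H:
  atom 1: aromatic c, 2 neighbours → 1 H
  atom 2: aromatic c, 2 neighbours → 1 H
  atom 3: aromatic c, 2 neighbours → 1 H
  atom 4: aromatic c, 2 neighbours → 1 H
  atom 5: aromatic c, 2 neighbours → 1 H
  atom 6: aromatic c, 2 neighbours → 1 H
Totals → C:6, H:6.
In Hill order: C6H6.

C6H6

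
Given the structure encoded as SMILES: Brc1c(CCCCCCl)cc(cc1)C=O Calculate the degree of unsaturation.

5

Molecular formula: C12H14BrClO.
DoU = (2C + 2 + N − H − X) / 2, where X is the halogen count and O/S are ignored.
    = (2·12 + 2 + 0 − 14 − 2) / 2 = 10 / 2 = 5.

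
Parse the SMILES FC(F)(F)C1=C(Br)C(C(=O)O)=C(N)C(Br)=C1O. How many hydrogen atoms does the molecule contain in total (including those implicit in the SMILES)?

4

Walk through each heavy atom and fill implicit hydrogens from standard valence (C 4, N 3, O 2, S 2, halogen 1):
  atom 1: F (halogen, monovalent) → 0 H
  atom 2: C, bond orders sum to 4 (valence 4) → 0 H
  atom 3: F (halogen, monovalent) → 0 H
  atom 4: F (halogen, monovalent) → 0 H
  atom 5: C, bond orders sum to 4 (valence 4) → 0 H
  atom 6: C, bond orders sum to 4 (valence 4) → 0 H
  atom 7: Br (halogen, monovalent) → 0 H
  atom 8: C, bond orders sum to 4 (valence 4) → 0 H
  atom 9: C, bond orders sum to 4 (valence 4) → 0 H
  atom 10: O, bond orders sum to 2 (valence 2) → 0 H
  atom 11: O, bond orders sum to 1 (valence 2) → 1 H
  atom 12: C, bond orders sum to 4 (valence 4) → 0 H
  atom 13: N, bond orders sum to 1 (valence 3) → 2 H
  atom 14: C, bond orders sum to 4 (valence 4) → 0 H
  atom 15: Br (halogen, monovalent) → 0 H
  atom 16: C, bond orders sum to 4 (valence 4) → 0 H
  atom 17: O, bond orders sum to 1 (valence 2) → 1 H
Total hydrogens: 4.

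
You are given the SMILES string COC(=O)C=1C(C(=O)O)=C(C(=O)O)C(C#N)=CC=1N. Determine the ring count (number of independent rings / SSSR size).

1

In SMILES, each pair of matching ring-closure digits denotes one ring-closing bond; the number of such bonds equals the number of independent rings.
Ring-closure bonds here: 1.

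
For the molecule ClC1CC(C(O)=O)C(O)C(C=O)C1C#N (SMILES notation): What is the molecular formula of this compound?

Walk through each heavy atom and fill implicit hydrogens from standard valence (C 4, N 3, O 2, S 2, halogen 1):
  atom 1: Cl (halogen, monovalent) → 0 H
  atom 2: C, bond orders sum to 3 (valence 4) → 1 H
  atom 3: C, bond orders sum to 2 (valence 4) → 2 H
  atom 4: C, bond orders sum to 3 (valence 4) → 1 H
  atom 5: C, bond orders sum to 4 (valence 4) → 0 H
  atom 6: O, bond orders sum to 1 (valence 2) → 1 H
  atom 7: O, bond orders sum to 2 (valence 2) → 0 H
  atom 8: C, bond orders sum to 3 (valence 4) → 1 H
  atom 9: O, bond orders sum to 1 (valence 2) → 1 H
  atom 10: C, bond orders sum to 3 (valence 4) → 1 H
  atom 11: C, bond orders sum to 3 (valence 4) → 1 H
  atom 12: O, bond orders sum to 2 (valence 2) → 0 H
  atom 13: C, bond orders sum to 3 (valence 4) → 1 H
  atom 14: C, bond orders sum to 4 (valence 4) → 0 H
  atom 15: N, bond orders sum to 3 (valence 3) → 0 H
Totals → C:9, H:10, Cl:1, N:1, O:4.

C9H10ClNO4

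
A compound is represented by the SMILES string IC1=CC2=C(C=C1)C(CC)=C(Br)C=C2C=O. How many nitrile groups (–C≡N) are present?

Scan the SMILES for the nitrile motif — none present.
Groups that are present: 1 aldehyde.

0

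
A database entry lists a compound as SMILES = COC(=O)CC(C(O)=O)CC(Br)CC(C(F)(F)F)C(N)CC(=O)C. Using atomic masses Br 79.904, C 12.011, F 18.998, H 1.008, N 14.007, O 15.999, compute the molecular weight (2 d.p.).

First, the molecular formula is C14H21BrF3NO5 (counting implicit H from valence).
  Br: 1 × 79.904 = 79.904
  C: 14 × 12.011 = 168.154
  F: 3 × 18.998 = 56.994
  H: 21 × 1.008 = 21.168
  N: 1 × 14.007 = 14.007
  O: 5 × 15.999 = 79.995
Sum: 1×79.904 + 14×12.011 + 3×18.998 + 21×1.008 + 1×14.007 + 5×15.999 = 420.222 → 420.22 g/mol.

420.22 g/mol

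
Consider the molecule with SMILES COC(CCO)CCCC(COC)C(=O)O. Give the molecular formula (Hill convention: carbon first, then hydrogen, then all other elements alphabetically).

C11H22O5

Walk through each heavy atom and fill implicit hydrogens from standard valence (C 4, N 3, O 2, S 2, halogen 1):
  atom 1: C, bond orders sum to 1 (valence 4) → 3 H
  atom 2: O, bond orders sum to 2 (valence 2) → 0 H
  atom 3: C, bond orders sum to 3 (valence 4) → 1 H
  atom 4: C, bond orders sum to 2 (valence 4) → 2 H
  atom 5: C, bond orders sum to 2 (valence 4) → 2 H
  atom 6: O, bond orders sum to 1 (valence 2) → 1 H
  atom 7: C, bond orders sum to 2 (valence 4) → 2 H
  atom 8: C, bond orders sum to 2 (valence 4) → 2 H
  atom 9: C, bond orders sum to 2 (valence 4) → 2 H
  atom 10: C, bond orders sum to 3 (valence 4) → 1 H
  atom 11: C, bond orders sum to 2 (valence 4) → 2 H
  atom 12: O, bond orders sum to 2 (valence 2) → 0 H
  atom 13: C, bond orders sum to 1 (valence 4) → 3 H
  atom 14: C, bond orders sum to 4 (valence 4) → 0 H
  atom 15: O, bond orders sum to 2 (valence 2) → 0 H
  atom 16: O, bond orders sum to 1 (valence 2) → 1 H
Totals → C:11, H:22, O:5.
In Hill order: C11H22O5.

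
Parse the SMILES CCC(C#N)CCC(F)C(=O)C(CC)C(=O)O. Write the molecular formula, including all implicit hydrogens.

C12H18FNO3

Walk through each heavy atom and fill implicit hydrogens from standard valence (C 4, N 3, O 2, S 2, halogen 1):
  atom 1: C, bond orders sum to 1 (valence 4) → 3 H
  atom 2: C, bond orders sum to 2 (valence 4) → 2 H
  atom 3: C, bond orders sum to 3 (valence 4) → 1 H
  atom 4: C, bond orders sum to 4 (valence 4) → 0 H
  atom 5: N, bond orders sum to 3 (valence 3) → 0 H
  atom 6: C, bond orders sum to 2 (valence 4) → 2 H
  atom 7: C, bond orders sum to 2 (valence 4) → 2 H
  atom 8: C, bond orders sum to 3 (valence 4) → 1 H
  atom 9: F (halogen, monovalent) → 0 H
  atom 10: C, bond orders sum to 4 (valence 4) → 0 H
  atom 11: O, bond orders sum to 2 (valence 2) → 0 H
  atom 12: C, bond orders sum to 3 (valence 4) → 1 H
  atom 13: C, bond orders sum to 2 (valence 4) → 2 H
  atom 14: C, bond orders sum to 1 (valence 4) → 3 H
  atom 15: C, bond orders sum to 4 (valence 4) → 0 H
  atom 16: O, bond orders sum to 2 (valence 2) → 0 H
  atom 17: O, bond orders sum to 1 (valence 2) → 1 H
Totals → C:12, H:18, F:1, N:1, O:3.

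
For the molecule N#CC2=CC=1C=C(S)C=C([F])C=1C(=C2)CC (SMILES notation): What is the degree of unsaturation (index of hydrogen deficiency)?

Degree of unsaturation = (number of rings) + (number of π bonds).
Ring closures in the SMILES: 2.
π bonds: 5 double bonds (each 1 DoU), 1 triple bond (each 2 DoU) → 7 DoU from unsaturation.
Total DoU = 2 + 7 = 9.

9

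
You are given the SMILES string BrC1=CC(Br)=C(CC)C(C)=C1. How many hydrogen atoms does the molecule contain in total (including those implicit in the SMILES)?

Walk through each heavy atom and fill implicit hydrogens from standard valence (C 4, N 3, O 2, S 2, halogen 1):
  atom 1: Br (halogen, monovalent) → 0 H
  atom 2: C, bond orders sum to 4 (valence 4) → 0 H
  atom 3: C, bond orders sum to 3 (valence 4) → 1 H
  atom 4: C, bond orders sum to 4 (valence 4) → 0 H
  atom 5: Br (halogen, monovalent) → 0 H
  atom 6: C, bond orders sum to 4 (valence 4) → 0 H
  atom 7: C, bond orders sum to 2 (valence 4) → 2 H
  atom 8: C, bond orders sum to 1 (valence 4) → 3 H
  atom 9: C, bond orders sum to 4 (valence 4) → 0 H
  atom 10: C, bond orders sum to 1 (valence 4) → 3 H
  atom 11: C, bond orders sum to 3 (valence 4) → 1 H
Total hydrogens: 10.

10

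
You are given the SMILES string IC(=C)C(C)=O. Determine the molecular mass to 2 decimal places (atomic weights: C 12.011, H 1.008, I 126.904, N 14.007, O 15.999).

195.99 g/mol

First, the molecular formula is C4H5IO (counting implicit H from valence).
  C: 4 × 12.011 = 48.044
  H: 5 × 1.008 = 5.040
  I: 1 × 126.904 = 126.904
  O: 1 × 15.999 = 15.999
Sum: 4×12.011 + 5×1.008 + 1×126.904 + 1×15.999 = 195.987 → 195.99 g/mol.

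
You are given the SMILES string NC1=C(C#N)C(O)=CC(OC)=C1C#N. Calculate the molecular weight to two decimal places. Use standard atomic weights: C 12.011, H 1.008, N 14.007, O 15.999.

First, the molecular formula is C9H7N3O2 (counting implicit H from valence).
  C: 9 × 12.011 = 108.099
  H: 7 × 1.008 = 7.056
  N: 3 × 14.007 = 42.021
  O: 2 × 15.999 = 31.998
Sum: 9×12.011 + 7×1.008 + 3×14.007 + 2×15.999 = 189.174 → 189.17 g/mol.

189.17 g/mol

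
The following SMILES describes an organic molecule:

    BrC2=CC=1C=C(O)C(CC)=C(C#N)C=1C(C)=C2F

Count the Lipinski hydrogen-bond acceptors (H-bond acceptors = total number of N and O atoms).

N atoms: 1; O atoms: 1.
Lipinski HBA = 1 + 1 = 2.

2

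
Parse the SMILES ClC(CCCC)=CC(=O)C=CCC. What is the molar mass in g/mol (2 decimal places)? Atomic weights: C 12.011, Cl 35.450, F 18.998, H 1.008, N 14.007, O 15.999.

First, the molecular formula is C11H17ClO (counting implicit H from valence).
  C: 11 × 12.011 = 132.121
  Cl: 1 × 35.450 = 35.450
  H: 17 × 1.008 = 17.136
  O: 1 × 15.999 = 15.999
Sum: 11×12.011 + 1×35.450 + 17×1.008 + 1×15.999 = 200.706 → 200.71 g/mol.

200.71 g/mol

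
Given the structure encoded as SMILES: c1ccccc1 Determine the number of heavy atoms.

6

Every atom symbol written in the SMILES (organic subset) is one heavy atom; implicit H are not written.
Heavy atoms by element → C:6.
Total: 6.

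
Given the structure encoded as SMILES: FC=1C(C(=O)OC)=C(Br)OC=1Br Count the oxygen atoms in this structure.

Scan the SMILES for O atoms (remember two-letter symbols like Cl and Br are single atoms).
Oxygen count: 3.

3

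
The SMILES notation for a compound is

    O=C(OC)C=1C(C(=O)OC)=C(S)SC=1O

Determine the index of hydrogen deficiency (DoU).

5

Degree of unsaturation = (number of rings) + (number of π bonds).
Ring closures in the SMILES: 1.
π bonds: 4 double bonds (each 1 DoU) → 4 DoU from unsaturation.
Total DoU = 1 + 4 = 5.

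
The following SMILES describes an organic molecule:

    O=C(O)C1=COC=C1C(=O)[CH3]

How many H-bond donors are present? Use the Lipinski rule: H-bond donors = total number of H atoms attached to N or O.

Donors: find every N or O and count the H atoms it carries.
  atom 1 (O): bond orders sum to 2 → 0 H
  atom 3 (O): bond orders sum to 1 → 1 H
  atom 6 (O): bond orders sum to 2 → 0 H
  atom 10 (O): bond orders sum to 2 → 0 H
Lipinski HBD = 1.

1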